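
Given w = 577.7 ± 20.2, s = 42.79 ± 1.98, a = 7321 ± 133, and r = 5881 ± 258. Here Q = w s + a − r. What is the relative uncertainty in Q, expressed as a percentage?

Let p = w·s = 24720. δp/p = √((1·δw/w)² + (1·δs/s)²) = √(0.00122 + 0.00214) = 0.0580, so δp = 1430.
Q = p + a − r: δQ = √(δp² + δa² + δr²) = √(2.06e+06 + 17700 + 66600) = 1460
Q = 26160, so δQ/Q = 1460/26160 = 0.0559.

5.59%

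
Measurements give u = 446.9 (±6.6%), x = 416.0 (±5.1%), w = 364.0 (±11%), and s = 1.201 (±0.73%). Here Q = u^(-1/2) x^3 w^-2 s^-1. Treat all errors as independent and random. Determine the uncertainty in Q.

For a monomial Q ∝ u^(-1/2), x^3, w^-2, s^-1, fractional errors add in quadrature:
  (−½·δu/u)² = (-0.5×0.0660)² = 0.00109;  (3·δx/x)² = (3×0.0510)² = 0.0234;  (-2·δw/w)² = (-2×0.110)² = 0.0484;  (-1·δs/s)² = (-1×0.00730)² = 5.33e-05
δQ/Q = √(0.0730) = 0.270
Q = 21.40, so δQ = 0.270 × 21.40 = 5.78.

5.78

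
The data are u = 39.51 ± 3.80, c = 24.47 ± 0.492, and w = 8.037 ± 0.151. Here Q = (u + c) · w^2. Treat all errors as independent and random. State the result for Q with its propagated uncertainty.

Let h = u + c = 63.98. δh = √(δu² + δc²) = √(14.4 + 0.242) = 3.83, so δh/h = 0.0599.
Q is then a monomial in h, w:
δQ/Q = √((δh/h)² + (2·δw/w)²) = √(0.00359 + 0.00141) = 0.0707
Q = 4133, so δQ = 0.0707 × 4133 = 292.

4133 ± 292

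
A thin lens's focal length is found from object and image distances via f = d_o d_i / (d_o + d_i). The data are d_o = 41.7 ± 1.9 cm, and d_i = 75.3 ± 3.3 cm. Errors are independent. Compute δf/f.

0.0332

∂f/∂d_o = (d_i/(d_o+d_i))² = 0.414;  ∂f/∂d_i = (d_o/(d_o+d_i))² = 0.127
δf = √((∂f/∂d_o · δd_o)² + (∂f/∂d_i · δd_i)²) = √(0.619 + 0.176) = 0.892 cm
f = 26.8 cm, so δf/f = 0.892/26.8 = 0.0332.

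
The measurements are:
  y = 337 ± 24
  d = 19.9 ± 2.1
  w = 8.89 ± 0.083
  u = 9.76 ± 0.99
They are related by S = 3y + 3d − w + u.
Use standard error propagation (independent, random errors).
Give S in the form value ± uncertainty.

Each term contributes (cᵢ δxᵢ)² to (δS)²:
  (3·δy)² = 5180;  (3·δd)² = 39.7;  (δw)² = 0.00689;  (δu)² = 0.980
δS = √(5220) = 72.3
S = 1070.

1070 ± 72.3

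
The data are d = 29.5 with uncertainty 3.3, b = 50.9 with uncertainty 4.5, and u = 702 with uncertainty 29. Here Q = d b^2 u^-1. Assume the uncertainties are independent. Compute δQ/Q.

Relative error in a monomial: (δQ/Q)² = Σ (nᵢ · δxᵢ/xᵢ)².
  (1·δd/d)² = (1×0.112)² = 0.0125;  (2·δb/b)² = (2×0.0884)² = 0.0313;  (-1·δu/u)² = (-1×0.0413)² = 0.00171
δQ/Q = √(0.0455) = 0.213

0.213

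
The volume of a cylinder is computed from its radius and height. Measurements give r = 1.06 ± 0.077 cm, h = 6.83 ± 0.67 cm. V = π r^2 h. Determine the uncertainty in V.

Relative error in a monomial: (δV/V)² = Σ (nᵢ · δxᵢ/xᵢ)².
  (2·δr/r)² = (2×0.0726)² = 0.0211;  (1·δh/h)² = (1×0.0981)² = 0.00962
δV/V = √(0.0307) = 0.175
V = 24.1 cm^3, so δV = 0.175 × 24.1 = 4.23 cm^3.

4.23 cm^3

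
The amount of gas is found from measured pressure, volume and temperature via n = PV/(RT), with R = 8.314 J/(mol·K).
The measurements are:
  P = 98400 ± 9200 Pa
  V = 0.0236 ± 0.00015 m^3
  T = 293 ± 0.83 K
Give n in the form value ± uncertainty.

0.953 ± 0.0894 mol

Each factor contributes (exponent × relative error)² to (δn/n)²:
  (1·δP/P)² = (1×0.0935)² = 0.00874;  (1·δV/V)² = (1×0.00636)² = 4.04e-05;  (-1·δT/T)² = (-1×0.00283)² = 8.02e-06
δn/n = √(0.00879) = 0.0938
n = 0.953 mol, so δn = 0.0938 × 0.953 = 0.0894 mol.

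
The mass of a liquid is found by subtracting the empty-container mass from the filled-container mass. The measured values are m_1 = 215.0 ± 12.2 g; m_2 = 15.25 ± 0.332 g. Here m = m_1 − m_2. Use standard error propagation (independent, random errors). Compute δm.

12.2 g

m is a linear combination, so absolute uncertainties add in quadrature:
  (δm_1)² = 149;  (δm_2)² = 0.110
δm = √(149) = 12.2 g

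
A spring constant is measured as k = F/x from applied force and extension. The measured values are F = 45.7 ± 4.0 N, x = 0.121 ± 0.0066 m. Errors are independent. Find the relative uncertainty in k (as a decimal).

k is a product of powers, so relative uncertainties combine in quadrature:
  (1·δF/F)² = (1×0.0875)² = 0.00766;  (-1·δx/x)² = (-1×0.0545)² = 0.00298
δk/k = √(0.0106) = 0.103

0.103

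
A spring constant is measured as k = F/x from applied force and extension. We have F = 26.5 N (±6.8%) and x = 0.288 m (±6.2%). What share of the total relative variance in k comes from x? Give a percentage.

(δk/k)² = (1·δF/F)² + (-1·δx/x)²
  F term: (1×0.0680)² = 0.00462
  x term: (-1×0.0620)² = 0.00384
Total = 0.00847. Share from x = 0.00384/0.00847 = 0.454.

45.4%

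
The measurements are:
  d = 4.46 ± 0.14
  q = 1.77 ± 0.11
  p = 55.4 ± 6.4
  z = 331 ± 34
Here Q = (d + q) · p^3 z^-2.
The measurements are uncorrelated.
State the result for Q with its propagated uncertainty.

Let u = d + q = 6.23. δu = √(δd² + δq²) = √(0.0196 + 0.0121) = 0.178, so δu/u = 0.0286.
Q is then a monomial in u, p, z:
δQ/Q = √((δu/u)² + (3·δp/p)² + (-2·δz/z)²) = √(0.000817 + 0.120 + 0.0422) = 0.404
Q = 9.67, so δQ = 0.404 × 9.67 = 3.91.

9.67 ± 3.91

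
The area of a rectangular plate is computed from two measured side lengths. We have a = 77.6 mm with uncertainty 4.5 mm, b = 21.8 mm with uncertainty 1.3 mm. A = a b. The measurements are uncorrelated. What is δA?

Relative error in a monomial: (δA/A)² = Σ (nᵢ · δxᵢ/xᵢ)².
  (1·δa/a)² = (1×0.0580)² = 0.00336;  (1·δb/b)² = (1×0.0596)² = 0.00356
δA/A = √(0.00692) = 0.0832
A = 1690 mm^2, so δA = 0.0832 × 1690 = 141 mm^2.

141 mm^2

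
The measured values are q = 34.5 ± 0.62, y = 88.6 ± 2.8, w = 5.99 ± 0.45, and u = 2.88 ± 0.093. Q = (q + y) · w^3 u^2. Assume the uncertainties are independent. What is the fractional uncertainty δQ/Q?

0.236

Let h = q + y = 123. δh = √(δq² + δy²) = √(0.384 + 7.84) = 2.87, so δh/h = 0.0233.
Q is then a monomial in h, w, u:
δQ/Q = √((δh/h)² + (3·δw/w)² + (2·δu/u)²) = √(0.000543 + 0.0508 + 0.00417) = 0.236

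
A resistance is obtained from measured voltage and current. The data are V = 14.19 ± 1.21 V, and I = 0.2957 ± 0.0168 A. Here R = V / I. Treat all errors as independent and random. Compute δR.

4.92 Ω

For a monomial R ∝ V, I^-1, fractional errors add in quadrature:
  (1·δV/V)² = (1×0.0853)² = 0.00727;  (-1·δI/I)² = (-1×0.0568)² = 0.00323
δR/R = √(0.0105) = 0.102
R = 47.99 Ω, so δR = 0.102 × 47.99 = 4.92 Ω.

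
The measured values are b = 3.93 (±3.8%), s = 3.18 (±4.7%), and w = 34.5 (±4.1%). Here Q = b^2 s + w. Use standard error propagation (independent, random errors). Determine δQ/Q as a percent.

5.51%

Let p = b^2·s = 49.1. δp/p = √((2·δb/b)² + (1·δs/s)²) = √(0.00578 + 0.00221) = 0.0894, so δp = 4.39.
Q = p + w: δQ = √(δp² + δw²) = √(19.3 + 2.00) = 4.61
Q = 83.6, so δQ/Q = 4.61/83.6 = 0.0551.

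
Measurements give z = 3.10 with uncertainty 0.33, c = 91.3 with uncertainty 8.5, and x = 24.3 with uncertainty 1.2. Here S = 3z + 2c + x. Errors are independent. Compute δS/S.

0.0790

Each term contributes (cᵢ δxᵢ)² to (δS)²:
  (3·δz)² = 0.980;  (2·δc)² = 289;  (δx)² = 1.44
δS = √(291) = 17.1
S = 216, so δS/S = 17.1/216 = 0.0790.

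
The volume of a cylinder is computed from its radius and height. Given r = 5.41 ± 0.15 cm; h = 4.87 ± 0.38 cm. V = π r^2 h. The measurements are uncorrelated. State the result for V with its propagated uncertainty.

Each factor contributes (exponent × relative error)² to (δV/V)²:
  (2·δr/r)² = (2×0.0277)² = 0.00308;  (1·δh/h)² = (1×0.0780)² = 0.00609
δV/V = √(0.00916) = 0.0957
V = 448 cm^3, so δV = 0.0957 × 448 = 42.9 cm^3.

448 ± 42.9 cm^3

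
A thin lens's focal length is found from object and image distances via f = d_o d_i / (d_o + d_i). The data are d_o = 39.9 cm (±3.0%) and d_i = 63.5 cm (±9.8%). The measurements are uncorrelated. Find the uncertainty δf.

∂f/∂d_o = (d_i/(d_o+d_i))² = 0.377;  ∂f/∂d_i = (d_o/(d_o+d_i))² = 0.149
δf = √((∂f/∂d_o · δd_o)² + (∂f/∂d_i · δd_i)²) = √(0.204 + 0.859) = 1.03 cm

1.03 cm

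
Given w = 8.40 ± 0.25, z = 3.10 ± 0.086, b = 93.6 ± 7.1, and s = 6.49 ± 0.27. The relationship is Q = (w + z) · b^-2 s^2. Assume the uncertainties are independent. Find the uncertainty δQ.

0.00965

Let u = w + z = 11.5. δu = √(δw² + δz²) = √(0.0625 + 0.00740) = 0.264, so δu/u = 0.0230.
Q is then a monomial in u, b, s:
δQ/Q = √((δu/u)² + (-2·δb/b)² + (2·δs/s)²) = √(0.000529 + 0.0230 + 0.00692) = 0.175
Q = 0.0553, so δQ = 0.175 × 0.0553 = 0.00965.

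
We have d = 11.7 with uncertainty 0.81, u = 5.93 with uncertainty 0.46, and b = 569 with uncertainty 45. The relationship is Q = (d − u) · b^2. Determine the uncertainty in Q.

4.22e+05

Let w = d − u = 5.77. δw = √(δd² + δu²) = √(0.656 + 0.212) = 0.932, so δw/w = 0.161.
Q is then a monomial in w, b:
δQ/Q = √((δw/w)² + (2·δb/b)²) = √(0.0261 + 0.0250) = 0.226
Q = 1.87e+06, so δQ = 0.226 × 1.87e+06 = 4.22e+05.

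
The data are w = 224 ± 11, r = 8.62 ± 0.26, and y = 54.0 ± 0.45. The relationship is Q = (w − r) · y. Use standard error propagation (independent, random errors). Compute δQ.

Let u = w − r = 215. δu = √(δw² + δr²) = √(121 + 0.0676) = 11.0, so δu/u = 0.0511.
Q is then a monomial in u, y:
δQ/Q = √((δu/u)² + (1·δy/y)²) = √(0.00261 + 6.94e-05) = 0.0518
Q = 11600, so δQ = 0.0518 × 11600 = 602.

602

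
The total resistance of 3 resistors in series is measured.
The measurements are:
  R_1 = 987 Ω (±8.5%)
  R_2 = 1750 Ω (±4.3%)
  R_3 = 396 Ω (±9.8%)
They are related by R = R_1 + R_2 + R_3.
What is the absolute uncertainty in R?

119 Ω

Sums and differences: (δR)² = Σ (cᵢ δxᵢ)².
  (δR_1)² = 7040;  (δR_2)² = 5660;  (δR_3)² = 1510
δR = √(14200) = 119 Ω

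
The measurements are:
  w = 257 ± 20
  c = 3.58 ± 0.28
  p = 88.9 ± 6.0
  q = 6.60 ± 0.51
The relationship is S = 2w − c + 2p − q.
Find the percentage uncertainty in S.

6.13%

Sums and differences: (δS)² = Σ (cᵢ δxᵢ)².
  (2·δw)² = 1600;  (δc)² = 0.0784;  (2·δp)² = 144;  (δq)² = 0.260
δS = √(1740) = 41.8
S = 682, so δS/S = 41.8/682 = 0.0613.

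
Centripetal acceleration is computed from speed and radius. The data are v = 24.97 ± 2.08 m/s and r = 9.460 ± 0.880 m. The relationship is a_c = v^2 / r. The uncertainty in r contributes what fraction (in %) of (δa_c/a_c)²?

(δa_c/a_c)² = (2·δv/v)² + (-1·δr/r)²
  v term: (2×0.0833)² = 0.0278
  r term: (-1×0.0930)² = 0.00865
Total = 0.0364. Share from r = 0.00865/0.0364 = 0.238.

23.8%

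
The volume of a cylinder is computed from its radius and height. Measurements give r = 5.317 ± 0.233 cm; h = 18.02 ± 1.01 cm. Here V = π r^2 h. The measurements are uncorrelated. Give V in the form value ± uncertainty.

1600 ± 166 cm^3

Since V is a product/quotient, work with relative uncertainties:
  (2·δr/r)² = (2×0.0438)² = 0.00768;  (1·δh/h)² = (1×0.0560)² = 0.00314
δV/V = √(0.0108) = 0.104
V = 1600 cm^3, so δV = 0.104 × 1600 = 166 cm^3.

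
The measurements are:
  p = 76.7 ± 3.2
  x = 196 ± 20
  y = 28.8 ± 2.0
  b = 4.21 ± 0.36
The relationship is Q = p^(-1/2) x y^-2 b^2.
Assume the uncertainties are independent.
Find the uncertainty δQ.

0.117

Relative error in a monomial: (δQ/Q)² = Σ (nᵢ · δxᵢ/xᵢ)².
  (−½·δp/p)² = (-0.5×0.0417)² = 0.000435;  (1·δx/x)² = (1×0.102)² = 0.0104;  (-2·δy/y)² = (-2×0.0694)² = 0.0193;  (2·δb/b)² = (2×0.0855)² = 0.0292
δQ/Q = √(0.0594) = 0.244
Q = 0.478, so δQ = 0.244 × 0.478 = 0.117.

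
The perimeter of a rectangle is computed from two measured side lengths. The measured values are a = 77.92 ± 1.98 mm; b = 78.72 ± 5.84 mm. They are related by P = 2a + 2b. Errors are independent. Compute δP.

12.3 mm

P is a linear combination, so absolute uncertainties add in quadrature:
  (2·δa)² = 15.7;  (2·δb)² = 136
δP = √(152) = 12.3 mm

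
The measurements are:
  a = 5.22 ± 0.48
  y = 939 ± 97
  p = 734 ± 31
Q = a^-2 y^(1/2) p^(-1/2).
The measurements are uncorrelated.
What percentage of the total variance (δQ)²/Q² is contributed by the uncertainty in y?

(δQ/Q)² = (-2·δa/a)² + (½·δy/y)² + (−½·δp/p)²
  a term: (-2×0.0920)² = 0.0338
  y term: (0.5×0.103)² = 0.00267
  p term: (-0.5×0.0422)² = 0.000446
Total = 0.0369. Share from y = 0.00267/0.0369 = 0.0722.

7.22%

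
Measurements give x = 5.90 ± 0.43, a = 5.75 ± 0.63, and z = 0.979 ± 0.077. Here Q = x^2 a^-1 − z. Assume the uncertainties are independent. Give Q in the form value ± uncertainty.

5.07 ± 1.11

Let p = x^2·a^-1 = 6.05. δp/p = √((2·δx/x)² + (-1·δa/a)²) = √(0.0212 + 0.0120) = 0.182, so δp = 1.10.
Q = p − z: δQ = √(δp² + δz²) = √(1.22 + 0.00593) = 1.11
Q = 5.07.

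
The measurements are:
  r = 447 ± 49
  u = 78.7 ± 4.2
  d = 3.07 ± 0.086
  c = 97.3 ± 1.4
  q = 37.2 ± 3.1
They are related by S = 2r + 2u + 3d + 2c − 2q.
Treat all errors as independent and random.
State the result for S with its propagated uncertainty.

1180 ± 98.6

Sums and differences: (δS)² = Σ (cᵢ δxᵢ)².
  (2·δr)² = 9600;  (2·δu)² = 70.6;  (3·δd)² = 0.0666;  (2·δc)² = 7.84;  (2·δq)² = 38.4
δS = √(9720) = 98.6
S = 1180.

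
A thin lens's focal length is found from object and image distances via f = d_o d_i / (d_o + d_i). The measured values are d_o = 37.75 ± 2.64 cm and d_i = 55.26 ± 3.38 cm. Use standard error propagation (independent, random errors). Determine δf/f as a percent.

4.84%

∂f/∂d_o = (d_i/(d_o+d_i))² = 0.353;  ∂f/∂d_i = (d_o/(d_o+d_i))² = 0.165
δf = √((∂f/∂d_o · δd_o)² + (∂f/∂d_i · δd_i)²) = √(0.868 + 0.310) = 1.09 cm
f = 22.43 cm, so δf/f = 1.09/22.43 = 0.0484.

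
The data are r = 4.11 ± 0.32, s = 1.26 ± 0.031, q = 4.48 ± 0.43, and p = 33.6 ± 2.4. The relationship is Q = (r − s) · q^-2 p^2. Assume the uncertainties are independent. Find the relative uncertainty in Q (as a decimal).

Let u = r − s = 2.85. δu = √(δr² + δs²) = √(0.102 + 0.000961) = 0.321, so δu/u = 0.113.
Q is then a monomial in u, q, p:
δQ/Q = √((δu/u)² + (-2·δq/q)² + (2·δp/p)²) = √(0.0127 + 0.0369 + 0.0204) = 0.265

0.265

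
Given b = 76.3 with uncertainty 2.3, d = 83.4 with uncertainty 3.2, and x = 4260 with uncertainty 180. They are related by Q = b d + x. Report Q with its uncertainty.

Let p = b·d = 6360. δp/p = √((1·δb/b)² + (1·δd/d)²) = √(0.000909 + 0.00147) = 0.0488, so δp = 310.
Q = p + x: δQ = √(δp² + δx²) = √(96400 + 32400) = 359
Q = 10600.

10600 ± 359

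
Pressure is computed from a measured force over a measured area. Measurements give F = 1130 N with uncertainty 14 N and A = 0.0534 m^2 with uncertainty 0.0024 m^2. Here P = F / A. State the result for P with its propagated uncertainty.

21200 ± 987 Pa

Since P is a product/quotient, work with relative uncertainties:
  (1·δF/F)² = (1×0.0124)² = 0.000153;  (-1·δA/A)² = (-1×0.0449)² = 0.00202
δP/P = √(0.00217) = 0.0466
P = 21200 Pa, so δP = 0.0466 × 21200 = 987 Pa.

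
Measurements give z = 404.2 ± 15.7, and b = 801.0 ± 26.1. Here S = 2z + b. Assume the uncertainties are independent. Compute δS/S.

Each term contributes (cᵢ δxᵢ)² to (δS)²:
  (2·δz)² = 986;  (δb)² = 681
δS = √(1670) = 40.8
S = 1609, so δS/S = 40.8/1609 = 0.0254.

0.0254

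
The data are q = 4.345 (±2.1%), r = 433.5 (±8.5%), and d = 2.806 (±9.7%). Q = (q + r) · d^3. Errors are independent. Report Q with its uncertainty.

Let u = q + r = 437.8. δu = √(δq² + δr²) = √(0.00833 + 1360) = 36.8, so δu/u = 0.0842.
Q is then a monomial in u, d:
δQ/Q = √((δu/u)² + (3·δd/d)²) = √(0.00708 + 0.0847) = 0.303
Q = 9673, so δQ = 0.303 × 9673 = 2930.

9673 ± 2930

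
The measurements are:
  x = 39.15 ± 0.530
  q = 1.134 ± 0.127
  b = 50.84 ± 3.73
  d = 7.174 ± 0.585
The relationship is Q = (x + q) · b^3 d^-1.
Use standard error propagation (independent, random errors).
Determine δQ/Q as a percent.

23.5%

Let u = x + q = 40.28. δu = √(δx² + δq²) = √(0.281 + 0.0161) = 0.545, so δu/u = 0.0135.
Q is then a monomial in u, b, d:
δQ/Q = √((δu/u)² + (3·δb/b)² + (-1·δd/d)²) = √(0.000183 + 0.0484 + 0.00665) = 0.235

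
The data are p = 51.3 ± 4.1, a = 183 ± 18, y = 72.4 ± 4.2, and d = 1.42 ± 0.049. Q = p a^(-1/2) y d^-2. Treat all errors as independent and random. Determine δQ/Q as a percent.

Q is a product of powers, so relative uncertainties combine in quadrature:
  (1·δp/p)² = (1×0.0799)² = 0.00639;  (−½·δa/a)² = (-0.5×0.0984)² = 0.00242;  (1·δy/y)² = (1×0.0580)² = 0.00337;  (-2·δd/d)² = (-2×0.0345)² = 0.00476
δQ/Q = √(0.0169) = 0.130

13.0%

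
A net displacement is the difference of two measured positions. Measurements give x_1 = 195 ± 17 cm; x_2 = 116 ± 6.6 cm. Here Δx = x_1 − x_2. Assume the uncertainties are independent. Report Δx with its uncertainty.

Sums and differences: (δΔx)² = Σ (cᵢ δxᵢ)².
  (δx_1)² = 289;  (δx_2)² = 43.6
δΔx = √(333) = 18.2 cm
Δx = 79.0 cm.

79.0 ± 18.2 cm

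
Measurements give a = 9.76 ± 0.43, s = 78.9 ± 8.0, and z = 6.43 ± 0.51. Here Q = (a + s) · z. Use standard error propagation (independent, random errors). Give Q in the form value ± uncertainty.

Let u = a + s = 88.7. δu = √(δa² + δs²) = √(0.185 + 64.0) = 8.01, so δu/u = 0.0904.
Q is then a monomial in u, z:
δQ/Q = √((δu/u)² + (1·δz/z)²) = √(0.00817 + 0.00629) = 0.120
Q = 570, so δQ = 0.120 × 570 = 68.5.

570 ± 68.5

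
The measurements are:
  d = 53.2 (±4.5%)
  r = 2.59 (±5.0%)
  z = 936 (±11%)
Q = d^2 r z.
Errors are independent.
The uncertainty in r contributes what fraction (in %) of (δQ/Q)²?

(δQ/Q)² = (2·δd/d)² + (1·δr/r)² + (1·δz/z)²
  d term: (2×0.0450)² = 0.00810
  r term: (1×0.0500)² = 0.00250
  z term: (1×0.110)² = 0.0121
Total = 0.0227. Share from r = 0.00250/0.0227 = 0.110.

11.0%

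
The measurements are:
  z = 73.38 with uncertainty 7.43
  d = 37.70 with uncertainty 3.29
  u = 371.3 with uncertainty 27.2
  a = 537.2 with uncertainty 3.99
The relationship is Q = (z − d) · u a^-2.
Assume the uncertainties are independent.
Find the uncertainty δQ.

0.0110

Let w = z − d = 35.68. δw = √(δz² + δd²) = √(55.2 + 10.8) = 8.13, so δw/w = 0.228.
Q is then a monomial in w, u, a:
δQ/Q = √((δw/w)² + (1·δu/u)² + (-2·δa/a)²) = √(0.0519 + 0.00537 + 0.000221) = 0.240
Q = 0.04591, so δQ = 0.240 × 0.04591 = 0.0110.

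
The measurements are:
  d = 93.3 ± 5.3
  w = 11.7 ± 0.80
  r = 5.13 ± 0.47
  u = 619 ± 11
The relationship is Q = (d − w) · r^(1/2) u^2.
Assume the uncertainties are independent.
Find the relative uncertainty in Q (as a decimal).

0.0876

Let h = d − w = 81.6. δh = √(δd² + δw²) = √(28.1 + 0.640) = 5.36, so δh/h = 0.0657.
Q is then a monomial in h, r, u:
δQ/Q = √((δh/h)² + (½·δr/r)² + (2·δu/u)²) = √(0.00431 + 0.00210 + 0.00126) = 0.0876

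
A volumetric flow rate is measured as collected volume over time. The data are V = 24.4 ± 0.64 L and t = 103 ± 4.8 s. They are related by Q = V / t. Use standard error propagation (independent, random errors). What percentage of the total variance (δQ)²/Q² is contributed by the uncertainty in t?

(δQ/Q)² = (1·δV/V)² + (-1·δt/t)²
  V term: (1×0.0262)² = 0.000688
  t term: (-1×0.0466)² = 0.00217
Total = 0.00286. Share from t = 0.00217/0.00286 = 0.759.

75.9%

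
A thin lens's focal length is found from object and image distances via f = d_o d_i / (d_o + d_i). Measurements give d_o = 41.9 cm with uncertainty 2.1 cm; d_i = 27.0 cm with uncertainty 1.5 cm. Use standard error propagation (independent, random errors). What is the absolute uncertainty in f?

0.642 cm

∂f/∂d_o = (d_i/(d_o+d_i))² = 0.154;  ∂f/∂d_i = (d_o/(d_o+d_i))² = 0.370
δf = √((∂f/∂d_o · δd_o)² + (∂f/∂d_i · δd_i)²) = √(0.104 + 0.308) = 0.642 cm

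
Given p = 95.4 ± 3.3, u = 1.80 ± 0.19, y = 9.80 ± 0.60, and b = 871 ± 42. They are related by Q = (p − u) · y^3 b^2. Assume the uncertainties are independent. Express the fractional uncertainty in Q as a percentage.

Let w = p − u = 93.6. δw = √(δp² + δu²) = √(10.9 + 0.0361) = 3.31, so δw/w = 0.0353.
Q is then a monomial in w, y, b:
δQ/Q = √((δw/w)² + (3·δy/y)² + (2·δb/b)²) = √(0.00125 + 0.0337 + 0.00930) = 0.210

21.0%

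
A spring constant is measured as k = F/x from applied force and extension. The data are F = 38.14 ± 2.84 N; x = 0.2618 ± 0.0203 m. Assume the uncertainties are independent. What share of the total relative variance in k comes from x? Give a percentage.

(δk/k)² = (1·δF/F)² + (-1·δx/x)²
  F term: (1×0.0745)² = 0.00554
  x term: (-1×0.0775)² = 0.00601
Total = 0.0116. Share from x = 0.00601/0.0116 = 0.520.

52.0%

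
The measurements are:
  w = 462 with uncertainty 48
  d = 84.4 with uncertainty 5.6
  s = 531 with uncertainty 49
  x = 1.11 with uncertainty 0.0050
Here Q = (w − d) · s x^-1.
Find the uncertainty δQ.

28500

Let u = w − d = 378. δu = √(δw² + δd²) = √(2300 + 31.4) = 48.3, so δu/u = 0.128.
Q is then a monomial in u, s, x:
δQ/Q = √((δu/u)² + (1·δs/s)² + (-1·δx/x)²) = √(0.0164 + 0.00852 + 2.03e-05) = 0.158
Q = 1.81e+05, so δQ = 0.158 × 1.81e+05 = 28500.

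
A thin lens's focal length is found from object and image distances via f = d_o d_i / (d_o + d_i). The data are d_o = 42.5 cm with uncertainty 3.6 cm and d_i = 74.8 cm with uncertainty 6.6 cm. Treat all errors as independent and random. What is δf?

1.70 cm

∂f/∂d_o = (d_i/(d_o+d_i))² = 0.407;  ∂f/∂d_i = (d_o/(d_o+d_i))² = 0.131
δf = √((∂f/∂d_o · δd_o)² + (∂f/∂d_i · δd_i)²) = √(2.14 + 0.751) = 1.70 cm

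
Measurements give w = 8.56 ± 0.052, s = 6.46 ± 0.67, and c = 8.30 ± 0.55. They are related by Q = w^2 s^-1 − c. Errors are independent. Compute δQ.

1.31

Let p = w^2·s^-1 = 11.3. δp/p = √((2·δw/w)² + (-1·δs/s)²) = √(0.000148 + 0.0108) = 0.104, so δp = 1.18.
Q = p − c: δQ = √(δp² + δc²) = √(1.40 + 0.303) = 1.31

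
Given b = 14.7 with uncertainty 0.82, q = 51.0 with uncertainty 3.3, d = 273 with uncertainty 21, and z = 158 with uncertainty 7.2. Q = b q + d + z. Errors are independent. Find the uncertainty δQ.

Let p = b·q = 750. δp/p = √((1·δb/b)² + (1·δq/q)²) = √(0.00311 + 0.00419) = 0.0854, so δp = 64.0.
Q = p + d + z: δQ = √(δp² + δd² + δz²) = √(4100 + 441 + 51.8) = 67.8

67.8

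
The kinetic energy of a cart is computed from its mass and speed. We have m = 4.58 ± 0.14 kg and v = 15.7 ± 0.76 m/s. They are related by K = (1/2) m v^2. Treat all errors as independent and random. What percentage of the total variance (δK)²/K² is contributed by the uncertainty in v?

90.9%

(δK/K)² = (1·δm/m)² + (2·δv/v)²
  m term: (1×0.0306)² = 0.000934
  v term: (2×0.0484)² = 0.00937
Total = 0.0103. Share from v = 0.00937/0.0103 = 0.909.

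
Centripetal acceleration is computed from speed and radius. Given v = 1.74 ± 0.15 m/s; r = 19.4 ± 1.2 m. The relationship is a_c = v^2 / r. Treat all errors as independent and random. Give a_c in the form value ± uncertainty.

0.156 ± 0.0286 m/s^2

Since a_c is a product/quotient, work with relative uncertainties:
  (2·δv/v)² = (2×0.0862)² = 0.0297;  (-1·δr/r)² = (-1×0.0619)² = 0.00383
δa_c/a_c = √(0.0336) = 0.183
a_c = 0.156 m/s^2, so δa_c = 0.183 × 0.156 = 0.0286 m/s^2.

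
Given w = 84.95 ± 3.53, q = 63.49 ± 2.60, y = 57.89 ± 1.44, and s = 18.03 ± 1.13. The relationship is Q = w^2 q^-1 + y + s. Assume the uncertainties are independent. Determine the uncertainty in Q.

10.7

Let p = w^2·q^-1 = 113.7. δp/p = √((2·δw/w)² + (-1·δq/q)²) = √(0.00691 + 0.00168) = 0.0926, so δp = 10.5.
Q = p + y + s: δQ = √(δp² + δy² + δs²) = √(111 + 2.07 + 1.28) = 10.7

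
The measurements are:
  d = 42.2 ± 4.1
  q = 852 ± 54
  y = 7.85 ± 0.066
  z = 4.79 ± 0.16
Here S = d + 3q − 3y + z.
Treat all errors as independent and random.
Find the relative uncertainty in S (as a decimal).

0.0628

Each term contributes (cᵢ δxᵢ)² to (δS)²:
  (δd)² = 16.8;  (3·δq)² = 26200;  (3·δy)² = 0.0392;  (δz)² = 0.0256
δS = √(26300) = 162
S = 2580, so δS/S = 162/2580 = 0.0628.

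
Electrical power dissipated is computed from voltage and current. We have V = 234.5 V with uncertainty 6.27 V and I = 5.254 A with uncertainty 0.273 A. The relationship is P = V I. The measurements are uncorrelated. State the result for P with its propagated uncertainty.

1232 ± 72.0 W

Relative error in a monomial: (δP/P)² = Σ (nᵢ · δxᵢ/xᵢ)².
  (1·δV/V)² = (1×0.0267)² = 0.000715;  (1·δI/I)² = (1×0.0520)² = 0.00270
δP/P = √(0.00341) = 0.0584
P = 1232 W, so δP = 0.0584 × 1232 = 72.0 W.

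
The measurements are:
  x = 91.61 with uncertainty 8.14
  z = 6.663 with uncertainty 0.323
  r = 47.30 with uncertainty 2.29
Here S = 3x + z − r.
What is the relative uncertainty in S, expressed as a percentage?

10.5%

Absolute uncertainties add in quadrature for a linear combination:
  (3·δx)² = 596;  (δz)² = 0.104;  (δr)² = 5.24
δS = √(602) = 24.5
S = 234.2, so δS/S = 24.5/234.2 = 0.105.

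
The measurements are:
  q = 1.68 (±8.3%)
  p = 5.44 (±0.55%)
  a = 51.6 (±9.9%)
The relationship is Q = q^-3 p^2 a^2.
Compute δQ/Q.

0.318

Since Q is a product/quotient, work with relative uncertainties:
  (-3·δq/q)² = (-3×0.0830)² = 0.0620;  (2·δp/p)² = (2×0.00550)² = 0.000121;  (2·δa/a)² = (2×0.0990)² = 0.0392
δQ/Q = √(0.101) = 0.318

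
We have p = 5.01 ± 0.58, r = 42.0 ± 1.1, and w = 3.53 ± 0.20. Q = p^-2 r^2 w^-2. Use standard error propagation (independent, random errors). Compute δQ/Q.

Since Q is a product/quotient, work with relative uncertainties:
  (-2·δp/p)² = (-2×0.116)² = 0.0536;  (2·δr/r)² = (2×0.0262)² = 0.00274;  (-2·δw/w)² = (-2×0.0567)² = 0.0128
δQ/Q = √(0.0692) = 0.263

0.263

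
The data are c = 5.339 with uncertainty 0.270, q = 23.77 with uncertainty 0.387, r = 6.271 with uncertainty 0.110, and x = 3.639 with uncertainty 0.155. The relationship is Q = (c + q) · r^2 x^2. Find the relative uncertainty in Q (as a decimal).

Let u = c + q = 29.11. δu = √(δc² + δq²) = √(0.0729 + 0.150) = 0.472, so δu/u = 0.0162.
Q is then a monomial in u, r, x:
δQ/Q = √((δu/u)² + (2·δr/r)² + (2·δx/x)²) = √(0.000263 + 0.00123 + 0.00726) = 0.0935

0.0935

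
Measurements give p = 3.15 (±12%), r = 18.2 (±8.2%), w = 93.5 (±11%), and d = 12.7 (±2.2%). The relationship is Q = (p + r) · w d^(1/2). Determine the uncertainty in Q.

939

Let u = p + r = 21.3. δu = √(δp² + δr²) = √(0.143 + 2.23) = 1.54, so δu/u = 0.0721.
Q is then a monomial in u, w, d:
δQ/Q = √((δu/u)² + (1·δw/w)² + (½·δd/d)²) = √(0.00520 + 0.0121 + 0.000121) = 0.132
Q = 7110, so δQ = 0.132 × 7110 = 939.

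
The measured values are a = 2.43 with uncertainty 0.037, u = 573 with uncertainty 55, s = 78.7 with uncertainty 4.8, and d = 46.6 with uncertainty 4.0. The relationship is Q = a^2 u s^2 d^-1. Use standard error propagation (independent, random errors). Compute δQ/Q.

Since Q is a product/quotient, work with relative uncertainties:
  (2·δa/a)² = (2×0.0152)² = 0.000927;  (1·δu/u)² = (1×0.0960)² = 0.00921;  (2·δs/s)² = (2×0.0610)² = 0.0149;  (-1·δd/d)² = (-1×0.0858)² = 0.00737
δQ/Q = √(0.0324) = 0.180

0.180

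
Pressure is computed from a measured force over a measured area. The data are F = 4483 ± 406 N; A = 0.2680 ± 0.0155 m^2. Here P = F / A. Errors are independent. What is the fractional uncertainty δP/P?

Since P is a product/quotient, work with relative uncertainties:
  (1·δF/F)² = (1×0.0906)² = 0.00820;  (-1·δA/A)² = (-1×0.0578)² = 0.00334
δP/P = √(0.0115) = 0.107

0.107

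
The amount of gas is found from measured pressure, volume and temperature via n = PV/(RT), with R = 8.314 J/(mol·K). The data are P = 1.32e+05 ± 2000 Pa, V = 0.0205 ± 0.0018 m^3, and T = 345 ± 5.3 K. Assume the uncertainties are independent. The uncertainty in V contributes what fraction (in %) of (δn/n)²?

94.3%

(δn/n)² = (1·δP/P)² + (1·δV/V)² + (-1·δT/T)²
  P term: (1×0.0152)² = 0.000230
  V term: (1×0.0878)² = 0.00771
  T term: (-1×0.0154)² = 0.000236
Total = 0.00818. Share from V = 0.00771/0.00818 = 0.943.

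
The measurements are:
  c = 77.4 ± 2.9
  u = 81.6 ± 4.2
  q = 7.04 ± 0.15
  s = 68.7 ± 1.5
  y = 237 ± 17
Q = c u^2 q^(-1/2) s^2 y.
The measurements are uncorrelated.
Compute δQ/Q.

0.138

Since Q is a product/quotient, work with relative uncertainties:
  (1·δc/c)² = (1×0.0375)² = 0.00140;  (2·δu/u)² = (2×0.0515)² = 0.0106;  (−½·δq/q)² = (-0.5×0.0213)² = 0.000113;  (2·δs/s)² = (2×0.0218)² = 0.00191;  (1·δy/y)² = (1×0.0717)² = 0.00515
δQ/Q = √(0.0192) = 0.138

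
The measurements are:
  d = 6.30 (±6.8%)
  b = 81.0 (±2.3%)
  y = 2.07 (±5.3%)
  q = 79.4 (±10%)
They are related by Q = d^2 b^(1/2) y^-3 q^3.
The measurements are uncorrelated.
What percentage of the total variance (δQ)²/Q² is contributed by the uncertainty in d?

(δQ/Q)² = (2·δd/d)² + (½·δb/b)² + (-3·δy/y)² + (3·δq/q)²
  d term: (2×0.0680)² = 0.0185
  b term: (0.5×0.0230)² = 0.000132
  y term: (-3×0.0530)² = 0.0253
  q term: (3×0.100)² = 0.0900
Total = 0.134. Share from d = 0.0185/0.134 = 0.138.

13.8%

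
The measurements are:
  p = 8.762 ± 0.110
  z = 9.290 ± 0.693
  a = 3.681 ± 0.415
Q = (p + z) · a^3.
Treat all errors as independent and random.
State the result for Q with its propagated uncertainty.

900.4 ± 307

Let u = p + z = 18.05. δu = √(δp² + δz²) = √(0.0121 + 0.480) = 0.702, so δu/u = 0.0389.
Q is then a monomial in u, a:
δQ/Q = √((δu/u)² + (3·δa/a)²) = √(0.00151 + 0.114) = 0.340
Q = 900.4, so δQ = 0.340 × 900.4 = 307.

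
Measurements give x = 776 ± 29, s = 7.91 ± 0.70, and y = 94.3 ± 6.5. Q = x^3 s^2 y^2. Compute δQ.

6.52e+13

Relative error in a monomial: (δQ/Q)² = Σ (nᵢ · δxᵢ/xᵢ)².
  (3·δx/x)² = (3×0.0374)² = 0.0126;  (2·δs/s)² = (2×0.0885)² = 0.0313;  (2·δy/y)² = (2×0.0689)² = 0.0190
δQ/Q = √(0.0629) = 0.251
Q = 2.6e+14, so δQ = 0.251 × 2.6e+14 = 6.52e+13.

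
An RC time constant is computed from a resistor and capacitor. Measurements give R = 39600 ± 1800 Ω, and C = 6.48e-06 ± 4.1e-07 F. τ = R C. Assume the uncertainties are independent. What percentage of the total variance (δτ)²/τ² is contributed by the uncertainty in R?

34.0%

(δτ/τ)² = (1·δR/R)² + (1·δC/C)²
  R term: (1×0.0455)² = 0.00207
  C term: (1×0.0633)² = 0.00400
Total = 0.00607. Share from R = 0.00207/0.00607 = 0.340.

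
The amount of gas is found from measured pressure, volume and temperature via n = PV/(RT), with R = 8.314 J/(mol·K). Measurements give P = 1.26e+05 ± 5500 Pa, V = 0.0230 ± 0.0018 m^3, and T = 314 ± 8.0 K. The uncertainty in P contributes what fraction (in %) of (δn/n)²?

(δn/n)² = (1·δP/P)² + (1·δV/V)² + (-1·δT/T)²
  P term: (1×0.0437)² = 0.00191
  V term: (1×0.0783)² = 0.00612
  T term: (-1×0.0255)² = 0.000649
Total = 0.00868. Share from P = 0.00191/0.00868 = 0.220.

22.0%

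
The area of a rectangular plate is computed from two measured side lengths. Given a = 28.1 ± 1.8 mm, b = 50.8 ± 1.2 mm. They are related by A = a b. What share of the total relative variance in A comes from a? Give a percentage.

(δA/A)² = (1·δa/a)² + (1·δb/b)²
  a term: (1×0.0641)² = 0.00410
  b term: (1×0.0236)² = 0.000558
Total = 0.00466. Share from a = 0.00410/0.00466 = 0.880.

88.0%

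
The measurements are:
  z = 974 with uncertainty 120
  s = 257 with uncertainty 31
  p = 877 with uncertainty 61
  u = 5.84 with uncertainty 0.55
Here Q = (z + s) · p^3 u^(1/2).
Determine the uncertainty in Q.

4.74e+11

Let w = z + s = 1230. δw = √(δz² + δs²) = √(14400 + 961) = 124, so δw/w = 0.101.
Q is then a monomial in w, p, u:
δQ/Q = √((δw/w)² + (3·δp/p)² + (½·δu/u)²) = √(0.0101 + 0.0435 + 0.00222) = 0.236
Q = 2.01e+12, so δQ = 0.236 × 2.01e+12 = 4.74e+11.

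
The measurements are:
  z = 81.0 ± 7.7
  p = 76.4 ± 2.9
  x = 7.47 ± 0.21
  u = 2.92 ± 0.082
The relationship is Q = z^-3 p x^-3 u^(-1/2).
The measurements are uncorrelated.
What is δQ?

Relative error in a monomial: (δQ/Q)² = Σ (nᵢ · δxᵢ/xᵢ)².
  (-3·δz/z)² = (-3×0.0951)² = 0.0813;  (1·δp/p)² = (1×0.0380)² = 0.00144;  (-3·δx/x)² = (-3×0.0281)² = 0.00711;  (−½·δu/u)² = (-0.5×0.0281)² = 0.000197
δQ/Q = √(0.0901) = 0.300
Q = 2.02e-07, so δQ = 0.300 × 2.02e-07 = 6.06e-08.

6.06e-08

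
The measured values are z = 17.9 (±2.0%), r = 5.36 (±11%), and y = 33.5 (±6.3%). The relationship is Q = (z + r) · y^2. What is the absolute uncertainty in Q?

3380

Let u = z + r = 23.3. δu = √(δz² + δr²) = √(0.128 + 0.348) = 0.690, so δu/u = 0.0297.
Q is then a monomial in u, y:
δQ/Q = √((δu/u)² + (2·δy/y)²) = √(0.000879 + 0.0159) = 0.129
Q = 26100, so δQ = 0.129 × 26100 = 3380.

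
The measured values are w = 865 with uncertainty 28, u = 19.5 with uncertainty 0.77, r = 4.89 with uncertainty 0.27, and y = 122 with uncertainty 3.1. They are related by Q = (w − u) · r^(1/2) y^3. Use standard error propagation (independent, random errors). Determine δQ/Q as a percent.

Let h = w − u = 846. δh = √(δw² + δu²) = √(784 + 0.593) = 28.0, so δh/h = 0.0331.
Q is then a monomial in h, r, y:
δQ/Q = √((δh/h)² + (½·δr/r)² + (3·δy/y)²) = √(0.00110 + 0.000762 + 0.00581) = 0.0876

8.76%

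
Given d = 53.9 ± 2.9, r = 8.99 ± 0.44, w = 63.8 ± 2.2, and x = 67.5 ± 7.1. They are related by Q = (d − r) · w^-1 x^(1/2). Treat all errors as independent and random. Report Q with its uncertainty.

Let u = d − r = 44.9. δu = √(δd² + δr²) = √(8.41 + 0.194) = 2.93, so δu/u = 0.0653.
Q is then a monomial in u, w, x:
δQ/Q = √((δu/u)² + (-1·δw/w)² + (½·δx/x)²) = √(0.00427 + 0.00119 + 0.00277) = 0.0907
Q = 5.78, so δQ = 0.0907 × 5.78 = 0.524.

5.78 ± 0.524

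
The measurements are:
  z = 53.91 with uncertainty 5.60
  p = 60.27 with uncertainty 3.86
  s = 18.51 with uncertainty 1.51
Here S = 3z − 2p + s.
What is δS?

18.6

Each term contributes (cᵢ δxᵢ)² to (δS)²:
  (3·δz)² = 282;  (2·δp)² = 59.6;  (δs)² = 2.28
δS = √(344) = 18.6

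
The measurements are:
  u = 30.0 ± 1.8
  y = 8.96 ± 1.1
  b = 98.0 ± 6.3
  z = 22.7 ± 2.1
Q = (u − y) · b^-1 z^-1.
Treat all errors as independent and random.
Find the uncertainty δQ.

Let w = u − y = 21.0. δw = √(δu² + δy²) = √(3.24 + 1.21) = 2.11, so δw/w = 0.100.
Q is then a monomial in w, b, z:
δQ/Q = √((δw/w)² + (-1·δb/b)² + (-1·δz/z)²) = √(0.0101 + 0.00413 + 0.00856) = 0.151
Q = 0.00946, so δQ = 0.151 × 0.00946 = 0.00143.

0.00143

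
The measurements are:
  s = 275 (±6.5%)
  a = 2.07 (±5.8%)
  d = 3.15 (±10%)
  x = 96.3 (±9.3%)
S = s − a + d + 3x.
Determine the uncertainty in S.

Absolute uncertainties add in quadrature for a linear combination:
  (δs)² = 320;  (δa)² = 0.0144;  (δd)² = 0.0992;  (3·δx)² = 722
δS = √(1040) = 32.3

32.3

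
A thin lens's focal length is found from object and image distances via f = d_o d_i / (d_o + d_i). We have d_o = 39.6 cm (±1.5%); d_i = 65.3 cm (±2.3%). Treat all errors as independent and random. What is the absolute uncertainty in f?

0.314 cm

∂f/∂d_o = (d_i/(d_o+d_i))² = 0.388;  ∂f/∂d_i = (d_o/(d_o+d_i))² = 0.143
δf = √((∂f/∂d_o · δd_o)² + (∂f/∂d_i · δd_i)²) = √(0.0530 + 0.0458) = 0.314 cm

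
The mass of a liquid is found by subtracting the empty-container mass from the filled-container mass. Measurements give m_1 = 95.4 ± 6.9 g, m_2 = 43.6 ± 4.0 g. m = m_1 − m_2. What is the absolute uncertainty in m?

7.98 g

Absolute uncertainties add in quadrature for a linear combination:
  (δm_1)² = 47.6;  (δm_2)² = 16.0
δm = √(63.6) = 7.98 g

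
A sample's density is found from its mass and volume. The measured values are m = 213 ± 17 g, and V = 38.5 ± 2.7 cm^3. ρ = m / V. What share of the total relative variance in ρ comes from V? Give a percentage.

43.6%

(δρ/ρ)² = (1·δm/m)² + (-1·δV/V)²
  m term: (1×0.0798)² = 0.00637
  V term: (-1×0.0701)² = 0.00492
Total = 0.0113. Share from V = 0.00492/0.0113 = 0.436.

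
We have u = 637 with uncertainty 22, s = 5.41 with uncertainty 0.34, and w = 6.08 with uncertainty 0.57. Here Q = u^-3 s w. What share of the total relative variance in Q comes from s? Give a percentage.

16.8%

(δQ/Q)² = (-3·δu/u)² + (1·δs/s)² + (1·δw/w)²
  u term: (-3×0.0345)² = 0.0107
  s term: (1×0.0628)² = 0.00395
  w term: (1×0.0937)² = 0.00879
Total = 0.0235. Share from s = 0.00395/0.0235 = 0.168.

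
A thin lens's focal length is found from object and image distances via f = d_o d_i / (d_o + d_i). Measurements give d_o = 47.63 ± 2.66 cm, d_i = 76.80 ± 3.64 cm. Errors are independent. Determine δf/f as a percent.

3.90%

∂f/∂d_o = (d_i/(d_o+d_i))² = 0.381;  ∂f/∂d_i = (d_o/(d_o+d_i))² = 0.147
δf = √((∂f/∂d_o · δd_o)² + (∂f/∂d_i · δd_i)²) = √(1.03 + 0.284) = 1.15 cm
f = 29.40 cm, so δf/f = 1.15/29.40 = 0.0390.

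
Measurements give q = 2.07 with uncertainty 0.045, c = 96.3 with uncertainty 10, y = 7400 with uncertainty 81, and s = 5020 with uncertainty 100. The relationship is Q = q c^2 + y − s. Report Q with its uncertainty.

Let p = q·c^2 = 19200. δp/p = √((1·δq/q)² + (2·δc/c)²) = √(0.000473 + 0.0431) = 0.209, so δp = 4010.
Q = p + y − s: δQ = √(δp² + δy² + δs²) = √(1.61e+07 + 6560 + 10000) = 4010
Q = 21600.

21600 ± 4010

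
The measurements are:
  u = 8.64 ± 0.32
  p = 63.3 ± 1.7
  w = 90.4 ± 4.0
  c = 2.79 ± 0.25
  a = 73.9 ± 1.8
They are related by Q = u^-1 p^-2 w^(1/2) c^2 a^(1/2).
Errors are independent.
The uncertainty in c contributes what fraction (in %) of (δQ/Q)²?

(δQ/Q)² = (-1·δu/u)² + (-2·δp/p)² + (½·δw/w)² + (2·δc/c)² + (½·δa/a)²
  u term: (-1×0.0370)² = 0.00137
  p term: (-2×0.0269)² = 0.00289
  w term: (0.5×0.0442)² = 0.000489
  c term: (2×0.0896)² = 0.0321
  a term: (0.5×0.0244)² = 0.000148
Total = 0.0370. Share from c = 0.0321/0.0370 = 0.868.

86.8%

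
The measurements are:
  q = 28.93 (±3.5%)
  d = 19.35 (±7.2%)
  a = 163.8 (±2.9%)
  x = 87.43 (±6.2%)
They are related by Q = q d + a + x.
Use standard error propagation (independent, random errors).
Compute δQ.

Let p = q·d = 559.8. δp/p = √((1·δq/q)² + (1·δd/d)²) = √(0.00123 + 0.00518) = 0.0801, so δp = 44.8.
Q = p + a + x: δQ = √(δp² + δa² + δx²) = √(2010 + 22.6 + 29.4) = 45.4

45.4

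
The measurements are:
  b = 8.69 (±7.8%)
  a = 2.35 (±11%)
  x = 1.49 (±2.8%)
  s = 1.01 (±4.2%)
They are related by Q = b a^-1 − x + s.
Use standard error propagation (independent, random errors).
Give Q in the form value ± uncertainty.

3.22 ± 0.502

Let p = b·a^-1 = 3.70. δp/p = √((1·δb/b)² + (-1·δa/a)²) = √(0.00608 + 0.0121) = 0.135, so δp = 0.499.
Q = p − x + s: δQ = √(δp² + δx² + δs²) = √(0.249 + 0.00174 + 0.00180) = 0.502
Q = 3.22.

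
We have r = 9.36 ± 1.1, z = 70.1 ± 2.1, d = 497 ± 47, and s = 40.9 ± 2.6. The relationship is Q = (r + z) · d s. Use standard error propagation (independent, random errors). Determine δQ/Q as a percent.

11.8%

Let u = r + z = 79.5. δu = √(δr² + δz²) = √(1.21 + 4.41) = 2.37, so δu/u = 0.0298.
Q is then a monomial in u, d, s:
δQ/Q = √((δu/u)² + (1·δd/d)² + (1·δs/s)²) = √(0.000890 + 0.00894 + 0.00404) = 0.118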